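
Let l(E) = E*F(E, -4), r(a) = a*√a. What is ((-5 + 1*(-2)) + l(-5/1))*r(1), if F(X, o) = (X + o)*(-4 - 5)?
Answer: -412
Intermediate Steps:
F(X, o) = -9*X - 9*o (F(X, o) = (X + o)*(-9) = -9*X - 9*o)
r(a) = a^(3/2)
l(E) = E*(36 - 9*E) (l(E) = E*(-9*E - 9*(-4)) = E*(-9*E + 36) = E*(36 - 9*E))
((-5 + 1*(-2)) + l(-5/1))*r(1) = ((-5 + 1*(-2)) + 9*(-5/1)*(4 - (-5)/1))*1^(3/2) = ((-5 - 2) + 9*(-5*1)*(4 - (-5)))*1 = (-7 + 9*(-5)*(4 - 1*(-5)))*1 = (-7 + 9*(-5)*(4 + 5))*1 = (-7 + 9*(-5)*9)*1 = (-7 - 405)*1 = -412*1 = -412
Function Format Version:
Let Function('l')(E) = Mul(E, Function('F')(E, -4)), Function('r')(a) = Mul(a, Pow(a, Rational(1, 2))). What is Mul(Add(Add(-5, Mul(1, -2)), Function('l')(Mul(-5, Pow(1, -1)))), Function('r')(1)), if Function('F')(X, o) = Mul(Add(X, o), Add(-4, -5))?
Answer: -412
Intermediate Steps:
Function('F')(X, o) = Add(Mul(-9, X), Mul(-9, o)) (Function('F')(X, o) = Mul(Add(X, o), -9) = Add(Mul(-9, X), Mul(-9, o)))
Function('r')(a) = Pow(a, Rational(3, 2))
Function('l')(E) = Mul(E, Add(36, Mul(-9, E))) (Function('l')(E) = Mul(E, Add(Mul(-9, E), Mul(-9, -4))) = Mul(E, Add(Mul(-9, E), 36)) = Mul(E, Add(36, Mul(-9, E))))
Mul(Add(Add(-5, Mul(1, -2)), Function('l')(Mul(-5, Pow(1, -1)))), Function('r')(1)) = Mul(Add(Add(-5, Mul(1, -2)), Mul(9, Mul(-5, Pow(1, -1)), Add(4, Mul(-1, Mul(-5, Pow(1, -1)))))), Pow(1, Rational(3, 2))) = Mul(Add(Add(-5, -2), Mul(9, Mul(-5, 1), Add(4, Mul(-1, Mul(-5, 1))))), 1) = Mul(Add(-7, Mul(9, -5, Add(4, Mul(-1, -5)))), 1) = Mul(Add(-7, Mul(9, -5, Add(4, 5))), 1) = Mul(Add(-7, Mul(9, -5, 9)), 1) = Mul(Add(-7, -405), 1) = Mul(-412, 1) = -412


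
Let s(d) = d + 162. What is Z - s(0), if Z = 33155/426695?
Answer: -13818287/85339 ≈ -161.92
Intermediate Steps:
s(d) = 162 + d
Z = 6631/85339 (Z = 33155*(1/426695) = 6631/85339 ≈ 0.077702)
Z - s(0) = 6631/85339 - (162 + 0) = 6631/85339 - 1*162 = 6631/85339 - 162 = -13818287/85339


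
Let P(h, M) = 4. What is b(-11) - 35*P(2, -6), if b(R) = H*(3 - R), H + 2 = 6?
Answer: -84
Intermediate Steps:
H = 4 (H = -2 + 6 = 4)
b(R) = 12 - 4*R (b(R) = 4*(3 - R) = 12 - 4*R)
b(-11) - 35*P(2, -6) = (12 - 4*(-11)) - 35*4 = (12 + 44) - 140 = 56 - 140 = -84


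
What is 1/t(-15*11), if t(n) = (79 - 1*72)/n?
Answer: -165/7 ≈ -23.571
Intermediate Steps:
t(n) = 7/n (t(n) = (79 - 72)/n = 7/n)
1/t(-15*11) = 1/(7/((-15*11))) = 1/(7/(-165)) = 1/(7*(-1/165)) = 1/(-7/165) = -165/7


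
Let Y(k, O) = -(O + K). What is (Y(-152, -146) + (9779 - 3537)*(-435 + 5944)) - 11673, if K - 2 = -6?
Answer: 34375655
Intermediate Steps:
K = -4 (K = 2 - 6 = -4)
Y(k, O) = 4 - O (Y(k, O) = -(O - 4) = -(-4 + O) = 4 - O)
(Y(-152, -146) + (9779 - 3537)*(-435 + 5944)) - 11673 = ((4 - 1*(-146)) + (9779 - 3537)*(-435 + 5944)) - 11673 = ((4 + 146) + 6242*5509) - 11673 = (150 + 34387178) - 11673 = 34387328 - 11673 = 34375655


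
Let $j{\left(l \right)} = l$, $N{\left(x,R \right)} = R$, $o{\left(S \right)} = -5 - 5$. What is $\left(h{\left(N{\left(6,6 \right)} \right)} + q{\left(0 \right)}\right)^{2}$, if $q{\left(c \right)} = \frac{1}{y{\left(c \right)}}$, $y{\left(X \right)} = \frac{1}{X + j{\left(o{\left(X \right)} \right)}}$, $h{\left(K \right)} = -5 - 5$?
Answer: $400$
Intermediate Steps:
$o{\left(S \right)} = -10$ ($o{\left(S \right)} = -5 - 5 = -10$)
$h{\left(K \right)} = -10$
$y{\left(X \right)} = \frac{1}{-10 + X}$ ($y{\left(X \right)} = \frac{1}{X - 10} = \frac{1}{-10 + X}$)
$q{\left(c \right)} = -10 + c$ ($q{\left(c \right)} = \frac{1}{\frac{1}{-10 + c}} = -10 + c$)
$\left(h{\left(N{\left(6,6 \right)} \right)} + q{\left(0 \right)}\right)^{2} = \left(-10 + \left(-10 + 0\right)\right)^{2} = \left(-10 - 10\right)^{2} = \left(-20\right)^{2} = 400$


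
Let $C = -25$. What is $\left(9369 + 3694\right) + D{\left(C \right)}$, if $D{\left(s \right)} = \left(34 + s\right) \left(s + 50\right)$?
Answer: $13288$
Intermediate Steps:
$D{\left(s \right)} = \left(34 + s\right) \left(50 + s\right)$
$\left(9369 + 3694\right) + D{\left(C \right)} = \left(9369 + 3694\right) + \left(1700 + \left(-25\right)^{2} + 84 \left(-25\right)\right) = 13063 + \left(1700 + 625 - 2100\right) = 13063 + 225 = 13288$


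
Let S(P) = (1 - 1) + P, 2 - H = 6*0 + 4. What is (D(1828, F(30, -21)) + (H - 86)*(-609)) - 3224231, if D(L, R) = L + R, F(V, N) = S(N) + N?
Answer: -3168853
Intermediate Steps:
H = -2 (H = 2 - (6*0 + 4) = 2 - (0 + 4) = 2 - 1*4 = 2 - 4 = -2)
S(P) = P (S(P) = 0 + P = P)
F(V, N) = 2*N (F(V, N) = N + N = 2*N)
(D(1828, F(30, -21)) + (H - 86)*(-609)) - 3224231 = ((1828 + 2*(-21)) + (-2 - 86)*(-609)) - 3224231 = ((1828 - 42) - 88*(-609)) - 3224231 = (1786 + 53592) - 3224231 = 55378 - 3224231 = -3168853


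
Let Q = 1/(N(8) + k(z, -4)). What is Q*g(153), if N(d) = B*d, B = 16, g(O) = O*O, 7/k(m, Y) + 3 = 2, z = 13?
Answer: 23409/121 ≈ 193.46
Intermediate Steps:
k(m, Y) = -7 (k(m, Y) = 7/(-3 + 2) = 7/(-1) = 7*(-1) = -7)
g(O) = O**2
N(d) = 16*d
Q = 1/121 (Q = 1/(16*8 - 7) = 1/(128 - 7) = 1/121 ≈ 0.0082645)
Q*g(153) = (1/121)*153**2 = (1/121)*23409 = 23409/121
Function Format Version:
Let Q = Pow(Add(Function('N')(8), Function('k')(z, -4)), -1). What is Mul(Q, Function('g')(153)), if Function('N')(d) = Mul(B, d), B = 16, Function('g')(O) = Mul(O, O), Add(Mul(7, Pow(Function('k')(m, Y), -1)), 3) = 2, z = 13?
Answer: Rational(23409, 121) ≈ 193.46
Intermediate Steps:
Function('k')(m, Y) = -7 (Function('k')(m, Y) = Mul(7, Pow(Add(-3, 2), -1)) = Mul(7, Pow(-1, -1)) = Mul(7, -1) = -7)
Function('g')(O) = Pow(O, 2)
Function('N')(d) = Mul(16, d)
Q = Rational(1, 121) (Q = Pow(Add(Mul(16, 8), -7), -1) = Pow(Add(128, -7), -1) = Pow(121, -1) = Rational(1, 121) ≈ 0.0082645)
Mul(Q, Function('g')(153)) = Mul(Rational(1, 121), Pow(153, 2)) = Mul(Rational(1, 121), 23409) = Rational(23409, 121)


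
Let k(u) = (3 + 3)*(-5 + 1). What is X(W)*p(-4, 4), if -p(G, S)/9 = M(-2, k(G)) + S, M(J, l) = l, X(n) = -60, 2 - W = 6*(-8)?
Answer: -10800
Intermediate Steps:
W = 50 (W = 2 - 6*(-8) = 2 - 1*(-48) = 2 + 48 = 50)
k(u) = -24 (k(u) = 6*(-4) = -24)
p(G, S) = 216 - 9*S (p(G, S) = -9*(-24 + S) = 216 - 9*S)
X(W)*p(-4, 4) = -60*(216 - 9*4) = -60*(216 - 36) = -60*180 = -10800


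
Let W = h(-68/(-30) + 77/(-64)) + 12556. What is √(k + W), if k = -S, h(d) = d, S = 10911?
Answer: √23703315/120 ≈ 40.572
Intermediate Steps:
k = -10911 (k = -1*10911 = -10911)
W = 12054781/960 (W = (-68/(-30) + 77/(-64)) + 12556 = (-68*(-1/30) + 77*(-1/64)) + 12556 = (34/15 - 77/64) + 12556 = 1021/960 + 12556 = 12054781/960 ≈ 12557.)
√(k + W) = √(-10911 + 12054781/960) = √(1580221/960) = √23703315/120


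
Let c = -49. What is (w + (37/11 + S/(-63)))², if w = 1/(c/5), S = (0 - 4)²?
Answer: 212868100/23532201 ≈ 9.0458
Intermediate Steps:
S = 16 (S = (-4)² = 16)
w = -5/49 (w = 1/(-49/5) = -5/49 ≈ -0.10204)
(w + (37/11 + S/(-63)))² = (-5/49 + (37/11 + 16/(-63)))² = (-5/49 + (37*(1/11) + 16*(-1/63)))² = (-5/49 + (37/11 - 16/63))² = (-5/49 + 2155/693)² = (14590/4851)² = 212868100/23532201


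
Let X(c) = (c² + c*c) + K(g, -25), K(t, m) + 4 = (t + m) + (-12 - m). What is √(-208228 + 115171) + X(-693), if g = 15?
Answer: 960497 + I*√93057 ≈ 9.605e+5 + 305.05*I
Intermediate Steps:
K(t, m) = -16 + t (K(t, m) = -4 + ((t + m) + (-12 - m)) = -4 + ((m + t) + (-12 - m)) = -4 + (-12 + t) = -16 + t)
X(c) = -1 + 2*c² (X(c) = (c² + c*c) + (-16 + 15) = (c² + c²) - 1 = 2*c² - 1 = -1 + 2*c²)
√(-208228 + 115171) + X(-693) = √(-208228 + 115171) + (-1 + 2*(-693)²) = √(-93057) + (-1 + 2*480249) = I*√93057 + (-1 + 960498) = I*√93057 + 960497 = 960497 + I*√93057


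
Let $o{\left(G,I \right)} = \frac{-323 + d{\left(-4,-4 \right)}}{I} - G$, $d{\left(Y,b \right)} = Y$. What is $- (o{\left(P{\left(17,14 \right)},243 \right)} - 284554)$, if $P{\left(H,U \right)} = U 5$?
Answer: $\frac{23054653}{81} \approx 2.8463 \cdot 10^{5}$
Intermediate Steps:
$P{\left(H,U \right)} = 5 U$
$o{\left(G,I \right)} = - G - \frac{327}{I}$ ($o{\left(G,I \right)} = \frac{-323 - 4}{I} - G = - \frac{327}{I} - G = - G - \frac{327}{I}$)
$- (o{\left(P{\left(17,14 \right)},243 \right)} - 284554) = - (\left(- 5 \cdot 14 - \frac{327}{243}\right) - 284554) = - (\left(\left(-1\right) 70 - \frac{109}{81}\right) - 284554) = - (\left(-70 - \frac{109}{81}\right) - 284554) = - (- \frac{5779}{81} - 284554) = \left(-1\right) \left(- \frac{23054653}{81}\right) = \frac{23054653}{81}$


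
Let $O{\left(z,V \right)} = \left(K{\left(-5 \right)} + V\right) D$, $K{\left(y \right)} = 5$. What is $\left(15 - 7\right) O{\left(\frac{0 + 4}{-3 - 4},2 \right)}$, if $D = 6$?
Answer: $336$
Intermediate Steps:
$O{\left(z,V \right)} = 30 + 6 V$ ($O{\left(z,V \right)} = \left(5 + V\right) 6 = 30 + 6 V$)
$\left(15 - 7\right) O{\left(\frac{0 + 4}{-3 - 4},2 \right)} = \left(15 - 7\right) \left(30 + 6 \cdot 2\right) = 8 \left(30 + 12\right) = 8 \cdot 42 = 336$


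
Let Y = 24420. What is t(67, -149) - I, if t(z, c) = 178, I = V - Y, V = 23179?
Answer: 1419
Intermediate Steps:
I = -1241 (I = 23179 - 1*24420 = 23179 - 24420 = -1241)
t(67, -149) - I = 178 - 1*(-1241) = 178 + 1241 = 1419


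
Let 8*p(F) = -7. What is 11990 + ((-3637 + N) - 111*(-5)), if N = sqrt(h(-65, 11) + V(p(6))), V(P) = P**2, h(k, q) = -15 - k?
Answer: 71321/8 ≈ 8915.1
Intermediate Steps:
p(F) = -7/8 (p(F) = (1/8)*(-7) = -7/8)
N = 57/8 (N = sqrt((-15 - 1*(-65)) + (-7/8)**2) = sqrt((-15 + 65) + 49/64) = sqrt(50 + 49/64) = sqrt(3249/64) = 57/8 ≈ 7.1250)
11990 + ((-3637 + N) - 111*(-5)) = 11990 + ((-3637 + 57/8) - 111*(-5)) = 11990 + (-29039/8 + 555) = 11990 - 24599/8 = 71321/8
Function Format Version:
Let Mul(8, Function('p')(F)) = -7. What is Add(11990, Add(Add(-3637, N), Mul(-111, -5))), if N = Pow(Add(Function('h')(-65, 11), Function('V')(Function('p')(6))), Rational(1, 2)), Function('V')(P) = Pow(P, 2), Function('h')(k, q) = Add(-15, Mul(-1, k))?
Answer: Rational(71321, 8) ≈ 8915.1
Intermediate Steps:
Function('p')(F) = Rational(-7, 8) (Function('p')(F) = Mul(Rational(1, 8), -7) = Rational(-7, 8))
N = Rational(57, 8) (N = Pow(Add(Add(-15, Mul(-1, -65)), Pow(Rational(-7, 8), 2)), Rational(1, 2)) = Pow(Add(Add(-15, 65), Rational(49, 64)), Rational(1, 2)) = Pow(Add(50, Rational(49, 64)), Rational(1, 2)) = Pow(Rational(3249, 64), Rational(1, 2)) = Rational(57, 8) ≈ 7.1250)
Add(11990, Add(Add(-3637, N), Mul(-111, -5))) = Add(11990, Add(Add(-3637, Rational(57, 8)), Mul(-111, -5))) = Add(11990, Add(Rational(-29039, 8), 555)) = Add(11990, Rational(-24599, 8)) = Rational(71321, 8)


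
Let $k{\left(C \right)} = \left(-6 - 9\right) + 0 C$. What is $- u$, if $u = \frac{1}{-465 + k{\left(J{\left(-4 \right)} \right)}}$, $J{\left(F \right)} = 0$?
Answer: $\frac{1}{480} \approx 0.0020833$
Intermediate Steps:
$k{\left(C \right)} = -15$ ($k{\left(C \right)} = -15 + 0 = -15$)
$u = - \frac{1}{480}$ ($u = \frac{1}{-465 - 15} = \frac{1}{-480} = - \frac{1}{480} \approx -0.0020833$)
$- u = \left(-1\right) \left(- \frac{1}{480}\right) = \frac{1}{480}$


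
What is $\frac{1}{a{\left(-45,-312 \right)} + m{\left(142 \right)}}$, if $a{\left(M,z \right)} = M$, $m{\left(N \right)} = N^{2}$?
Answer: $\frac{1}{20119} \approx 4.9704 \cdot 10^{-5}$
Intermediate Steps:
$\frac{1}{a{\left(-45,-312 \right)} + m{\left(142 \right)}} = \frac{1}{-45 + 142^{2}} = \frac{1}{-45 + 20164} = \frac{1}{20119}$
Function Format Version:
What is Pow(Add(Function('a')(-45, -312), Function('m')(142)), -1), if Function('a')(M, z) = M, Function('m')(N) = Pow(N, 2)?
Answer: Rational(1, 20119) ≈ 4.9704e-5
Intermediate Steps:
Pow(Add(Function('a')(-45, -312), Function('m')(142)), -1) = Pow(Add(-45, Pow(142, 2)), -1) = Pow(Add(-45, 20164), -1) = Pow(20119, -1) = Rational(1, 20119)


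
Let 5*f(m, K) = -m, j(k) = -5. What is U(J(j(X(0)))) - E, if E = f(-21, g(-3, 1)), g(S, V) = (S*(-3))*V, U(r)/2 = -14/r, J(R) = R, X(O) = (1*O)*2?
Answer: 7/5 ≈ 1.4000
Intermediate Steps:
X(O) = 2*O (X(O) = O*2 = 2*O)
U(r) = -28/r (U(r) = 2*(-14/r) = -28/r)
g(S, V) = -3*S*V (g(S, V) = (-3*S)*V = -3*S*V)
f(m, K) = -m/5 (f(m, K) = (-m)/5 = -m/5)
E = 21/5 (E = -⅕*(-21) = 21/5 ≈ 4.2000)
U(J(j(X(0)))) - E = -28/(-5) - 1*21/5 = -28*(-⅕) - 21/5 = 28/5 - 21/5 = 7/5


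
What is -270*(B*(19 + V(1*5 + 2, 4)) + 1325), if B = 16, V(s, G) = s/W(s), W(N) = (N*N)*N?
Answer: -21555990/49 ≈ -4.3992e+5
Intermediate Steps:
W(N) = N**3 (W(N) = N**2*N = N**3)
V(s, G) = s**(-2) (V(s, G) = s/(s**3) = s/s**3 = s**(-2))
-270*(B*(19 + V(1*5 + 2, 4)) + 1325) = -270*(16*(19 + (1*5 + 2)**(-2)) + 1325) = -270*(16*(19 + (5 + 2)**(-2)) + 1325) = -270*(16*(19 + 7**(-2)) + 1325) = -270*(16*(19 + 1/49) + 1325) = -270*(16*(932/49) + 1325) = -270*(14912/49 + 1325) = -270*79837/49 = -21555990/49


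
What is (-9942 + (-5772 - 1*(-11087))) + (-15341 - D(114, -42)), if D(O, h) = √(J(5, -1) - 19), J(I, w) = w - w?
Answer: -19968 - I*√19 ≈ -19968.0 - 4.3589*I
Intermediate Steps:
J(I, w) = 0
D(O, h) = I*√19 (D(O, h) = √(0 - 19) = √(-19) = I*√19)
(-9942 + (-5772 - 1*(-11087))) + (-15341 - D(114, -42)) = (-9942 + (-5772 - 1*(-11087))) + (-15341 - I*√19) = (-9942 + (-5772 + 11087)) + (-15341 - I*√19) = (-9942 + 5315) + (-15341 - I*√19) = -4627 + (-15341 - I*√19) = -19968 - I*√19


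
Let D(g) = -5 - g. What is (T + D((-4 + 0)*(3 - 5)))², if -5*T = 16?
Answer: 6561/25 ≈ 262.44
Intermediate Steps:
T = -16/5 (T = -⅕*16 = -16/5 ≈ -3.2000)
(T + D((-4 + 0)*(3 - 5)))² = (-16/5 + (-5 - (-4 + 0)*(3 - 5)))² = (-16/5 + (-5 - (-4)*(-2)))² = (-16/5 + (-5 - 1*8))² = (-16/5 + (-5 - 8))² = (-16/5 - 13)² = (-81/5)² = 6561/25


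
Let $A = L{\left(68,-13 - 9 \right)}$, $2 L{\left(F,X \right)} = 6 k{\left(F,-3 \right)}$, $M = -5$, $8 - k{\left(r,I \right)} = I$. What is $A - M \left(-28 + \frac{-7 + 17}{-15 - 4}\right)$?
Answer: $- \frac{2083}{19} \approx -109.63$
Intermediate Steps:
$k{\left(r,I \right)} = 8 - I$
$L{\left(F,X \right)} = 33$ ($L{\left(F,X \right)} = \frac{6 \left(8 - -3\right)}{2} = \frac{6 \left(8 + 3\right)}{2} = \frac{6 \cdot 11}{2} = \frac{1}{2} \cdot 66 = 33$)
$A = 33$
$A - M \left(-28 + \frac{-7 + 17}{-15 - 4}\right) = 33 - - 5 \left(-28 + \frac{-7 + 17}{-15 - 4}\right) = 33 - - 5 \left(-28 + \frac{10}{-19}\right) = 33 - - 5 \left(-28 + 10 \left(- \frac{1}{19}\right)\right) = 33 - - 5 \left(-28 - \frac{10}{19}\right) = 33 - \left(-5\right) \left(- \frac{542}{19}\right) = 33 - \frac{2710}{19} = - \frac{2083}{19}$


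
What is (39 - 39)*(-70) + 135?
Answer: 135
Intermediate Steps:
(39 - 39)*(-70) + 135 = 0*(-70) + 135 = 0 + 135 = 135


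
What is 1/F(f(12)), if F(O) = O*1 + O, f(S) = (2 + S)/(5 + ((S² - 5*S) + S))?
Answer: 101/28 ≈ 3.6071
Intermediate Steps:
f(S) = (2 + S)/(5 + S² - 4*S) (f(S) = (2 + S)/(5 + (S² - 4*S)) = (2 + S)/(5 + S² - 4*S))
F(O) = 2*O (F(O) = O + O = 2*O)
1/F(f(12)) = 1/(2*((2 + 12)/(5 + 12² - 4*12))) = 1/(2*(14/(5 + 144 - 48))) = 1/(2*(14/101)) = 1/(28/101) = 101/28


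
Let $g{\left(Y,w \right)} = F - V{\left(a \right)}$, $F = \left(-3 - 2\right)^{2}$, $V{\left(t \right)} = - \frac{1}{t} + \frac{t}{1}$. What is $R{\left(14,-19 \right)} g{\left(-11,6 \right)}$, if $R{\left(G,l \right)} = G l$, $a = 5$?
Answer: $- \frac{26866}{5} \approx -5373.2$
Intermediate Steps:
$V{\left(t \right)} = t - \frac{1}{t}$ ($V{\left(t \right)} = - \frac{1}{t} + t 1 = - \frac{1}{t} + t = t - \frac{1}{t}$)
$F = 25$ ($F = \left(-5\right)^{2} = 25$)
$g{\left(Y,w \right)} = \frac{101}{5}$ ($g{\left(Y,w \right)} = 25 - \left(5 - \frac{1}{5}\right) = 25 - \frac{24}{5} = \frac{101}{5}$)
$R{\left(14,-19 \right)} g{\left(-11,6 \right)} = 14 \left(-19\right) \frac{101}{5} = \left(-266\right) \frac{101}{5} = - \frac{26866}{5}$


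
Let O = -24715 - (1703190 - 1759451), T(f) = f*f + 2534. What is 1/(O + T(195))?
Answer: 1/72105 ≈ 1.3869e-5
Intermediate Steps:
T(f) = 2534 + f² (T(f) = f² + 2534 = 2534 + f²)
O = 31546 (O = -24715 - 1*(-56261) = -24715 + 56261 = 31546)
1/(O + T(195)) = 1/(31546 + (2534 + 195²)) = 1/(31546 + (2534 + 38025)) = 1/(31546 + 40559) = 1/72105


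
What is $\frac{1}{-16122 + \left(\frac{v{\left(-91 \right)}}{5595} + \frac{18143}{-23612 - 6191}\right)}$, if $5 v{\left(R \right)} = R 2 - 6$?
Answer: $- \frac{833738925}{13442052102239} \approx -6.2025 \cdot 10^{-5}$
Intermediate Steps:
$v{\left(R \right)} = - \frac{6}{5} + \frac{2 R}{5}$ ($v{\left(R \right)} = \frac{R 2 - 6}{5} = \frac{2 R - 6}{5} = \frac{-6 + 2 R}{5} = - \frac{6}{5} + \frac{2 R}{5}$)
$\frac{1}{-16122 + \left(\frac{v{\left(-91 \right)}}{5595} + \frac{18143}{-23612 - 6191}\right)} = \frac{1}{-16122 + \left(\frac{- \frac{6}{5} + \frac{2}{5} \left(-91\right)}{5595} + \frac{18143}{-23612 - 6191}\right)} = \frac{1}{-16122 + \left(\left(- \frac{6}{5} - \frac{182}{5}\right) \frac{1}{5595} + \frac{18143}{-29803}\right)} = \frac{1}{-16122 + \left(\left(- \frac{188}{5}\right) \frac{1}{5595} + 18143 \left(- \frac{1}{29803}\right)\right)} = \frac{1}{-16122 - \frac{513153389}{833738925}} = \frac{1}{- \frac{13442052102239}{833738925}} = - \frac{833738925}{13442052102239}$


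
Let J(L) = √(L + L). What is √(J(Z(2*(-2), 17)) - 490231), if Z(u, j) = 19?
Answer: √(-490231 + √38) ≈ 700.16*I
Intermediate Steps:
J(L) = √2*√L (J(L) = √(2*L) = √2*√L)
√(J(Z(2*(-2), 17)) - 490231) = √(√2*√19 - 490231) = √(√38 - 490231) = √(-490231 + √38)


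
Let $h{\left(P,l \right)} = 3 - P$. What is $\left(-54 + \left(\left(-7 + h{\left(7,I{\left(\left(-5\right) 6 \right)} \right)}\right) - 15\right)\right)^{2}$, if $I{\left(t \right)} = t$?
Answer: $6400$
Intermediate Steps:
$\left(-54 + \left(\left(-7 + h{\left(7,I{\left(\left(-5\right) 6 \right)} \right)}\right) - 15\right)\right)^{2} = \left(-54 + \left(\left(-7 + \left(3 - 7\right)\right) - 15\right)\right)^{2} = \left(-54 - 26\right)^{2} = \left(-80\right)^{2} = 6400$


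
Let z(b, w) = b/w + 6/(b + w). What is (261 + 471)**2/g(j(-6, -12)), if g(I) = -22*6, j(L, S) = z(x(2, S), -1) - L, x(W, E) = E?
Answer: -44652/11 ≈ -4059.3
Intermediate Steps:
z(b, w) = 6/(b + w) + b/w
j(L, S) = -L - (-6 + S**2 - S)/(-1 + S) (j(L, S) = (S**2 + 6*(-1) + S*(-1))/((-1)*(S - 1)) - L = -(S**2 - 6 - S)/(-1 + S) - L = -(-6 + S**2 - S)/(-1 + S) - L = -L - (-6 + S**2 - S)/(-1 + S))
g(I) = -132
(261 + 471)**2/g(j(-6, -12)) = (261 + 471)**2/(-132) = 732**2*(-1/132) = 535824*(-1/132) = -44652/11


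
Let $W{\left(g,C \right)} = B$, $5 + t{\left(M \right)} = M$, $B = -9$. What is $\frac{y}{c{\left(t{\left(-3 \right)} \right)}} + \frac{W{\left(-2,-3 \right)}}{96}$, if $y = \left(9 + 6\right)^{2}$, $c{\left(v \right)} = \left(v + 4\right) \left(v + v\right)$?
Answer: $\frac{219}{64} \approx 3.4219$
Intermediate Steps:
$t{\left(M \right)} = -5 + M$
$W{\left(g,C \right)} = -9$
$c{\left(v \right)} = 2 v \left(4 + v\right)$ ($c{\left(v \right)} = \left(4 + v\right) 2 v = 2 v \left(4 + v\right)$)
$y = 225$ ($y = 15^{2} = 225$)
$\frac{y}{c{\left(t{\left(-3 \right)} \right)}} + \frac{W{\left(-2,-3 \right)}}{96} = \frac{225}{2 \left(-5 - 3\right) \left(4 - 8\right)} - \frac{9}{96} = \frac{225}{2 \left(-8\right) \left(4 - 8\right)} - \frac{3}{32} = \frac{225}{2 \left(-8\right) \left(-4\right)} - \frac{3}{32} = \frac{225}{64} - \frac{3}{32} = \frac{219}{64}$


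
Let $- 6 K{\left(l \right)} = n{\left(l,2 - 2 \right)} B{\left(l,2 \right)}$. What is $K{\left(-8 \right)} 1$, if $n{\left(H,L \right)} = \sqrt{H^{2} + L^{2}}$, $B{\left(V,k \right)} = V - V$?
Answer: $0$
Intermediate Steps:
$B{\left(V,k \right)} = 0$
$K{\left(l \right)} = 0$ ($K{\left(l \right)} = - \frac{\sqrt{l^{2} + \left(2 - 2\right)^{2}} \cdot 0}{6} = - \frac{\sqrt{l^{2} + 0^{2}} \cdot 0}{6} = - \frac{\sqrt{l^{2} + 0} \cdot 0}{6} = - \frac{\sqrt{l^{2}} \cdot 0}{6} = \left(- \frac{1}{6}\right) 0 = 0$)
$K{\left(-8 \right)} 1 = 0 \cdot 1 = 0$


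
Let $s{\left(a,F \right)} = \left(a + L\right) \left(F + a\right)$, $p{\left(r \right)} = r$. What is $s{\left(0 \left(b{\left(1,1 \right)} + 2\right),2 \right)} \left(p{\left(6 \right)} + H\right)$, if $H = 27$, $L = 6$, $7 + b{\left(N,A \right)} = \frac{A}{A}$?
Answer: $396$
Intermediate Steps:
$b{\left(N,A \right)} = -6$ ($b{\left(N,A \right)} = -7 + \frac{A}{A} = -7 + 1 = -6$)
$s{\left(a,F \right)} = \left(6 + a\right) \left(F + a\right)$ ($s{\left(a,F \right)} = \left(a + 6\right) \left(F + a\right) = \left(6 + a\right) \left(F + a\right)$)
$s{\left(0 \left(b{\left(1,1 \right)} + 2\right),2 \right)} \left(p{\left(6 \right)} + H\right) = \left(\left(0 \left(-6 + 2\right)\right)^{2} + 6 \cdot 2 + 6 \cdot 0 \left(-6 + 2\right) + 2 \cdot 0 \left(-6 + 2\right)\right) \left(6 + 27\right) = \left(\left(0 \left(-4\right)\right)^{2} + 12 + 6 \cdot 0 \left(-4\right) + 2 \cdot 0 \left(-4\right)\right) 33 = \left(0^{2} + 12 + 6 \cdot 0 + 2 \cdot 0\right) 33 = \left(0 + 12 + 0 + 0\right) 33 = 12 \cdot 33 = 396$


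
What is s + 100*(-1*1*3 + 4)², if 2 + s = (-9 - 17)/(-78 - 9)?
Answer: 8552/87 ≈ 98.299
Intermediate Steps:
s = -148/87 (s = -2 + (-9 - 17)/(-78 - 9) = -2 - 26/(-87) = -2 - 26*(-1/87) = -2 + 26/87 = -148/87 ≈ -1.7011)
s + 100*(-1*1*3 + 4)² = -148/87 + 100*(-1*1*3 + 4)² = -148/87 + 100*(-1*3 + 4)² = -148/87 + 100*(-3 + 4)² = -148/87 + 100*1² = -148/87 + 100*1 = -148/87 + 100 = 8552/87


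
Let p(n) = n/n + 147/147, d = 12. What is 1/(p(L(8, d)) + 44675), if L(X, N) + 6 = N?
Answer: 1/44677 ≈ 2.2383e-5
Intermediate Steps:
L(X, N) = -6 + N
p(n) = 2 (p(n) = 1 + 147*(1/147) = 1 + 1 = 2)
1/(p(L(8, d)) + 44675) = 1/(2 + 44675) = 1/44677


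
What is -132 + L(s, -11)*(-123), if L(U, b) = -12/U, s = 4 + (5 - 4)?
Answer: 816/5 ≈ 163.20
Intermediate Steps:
s = 5 (s = 4 + 1 = 5)
-132 + L(s, -11)*(-123) = -132 - 12/5*(-123) = -132 + 1476/5 = 816/5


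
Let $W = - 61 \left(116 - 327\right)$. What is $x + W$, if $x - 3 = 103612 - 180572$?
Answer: $-64086$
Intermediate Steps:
$x = -76957$ ($x = 3 + \left(103612 - 180572\right) = 3 - 76960 = -76957$)
$W = 12871$ ($W = \left(-61\right) \left(-211\right) = 12871$)
$x + W = -76957 + 12871 = -64086$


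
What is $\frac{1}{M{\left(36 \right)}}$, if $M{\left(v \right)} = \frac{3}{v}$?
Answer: $12$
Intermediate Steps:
$\frac{1}{M{\left(36 \right)}} = \frac{1}{3 \cdot \frac{1}{36}} = \frac{1}{\frac{1}{12}} = 12$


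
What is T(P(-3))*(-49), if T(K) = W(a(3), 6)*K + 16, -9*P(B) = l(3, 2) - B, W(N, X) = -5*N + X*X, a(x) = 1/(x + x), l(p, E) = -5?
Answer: -31507/27 ≈ -1166.9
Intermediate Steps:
a(x) = 1/(2*x)
W(N, X) = X**2 - 5*N (W(N, X) = -5*N + X**2 = X**2 - 5*N)
P(B) = 5/9 + B/9 (P(B) = -(-5 - B)/9 = 5/9 + B/9)
T(K) = 16 + 211*K/6 (T(K) = (6**2 - 5/(2*3))*K + 16 = (36 - 5/(2*3))*K + 16 = (36 - 5*1/6)*K + 16 = (36 - 5/6)*K + 16 = 211*K/6 + 16 = 16 + 211*K/6)
T(P(-3))*(-49) = (16 + 211*(5/9 + (1/9)*(-3))/6)*(-49) = (16 + 211*(5/9 - 1/3)/6)*(-49) = (16 + (211/6)*(2/9))*(-49) = (16 + 211/27)*(-49) = (643/27)*(-49) = -31507/27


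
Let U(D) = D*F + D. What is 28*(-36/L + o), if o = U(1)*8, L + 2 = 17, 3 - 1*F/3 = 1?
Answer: 7504/5 ≈ 1500.8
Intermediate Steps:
F = 6 (F = 9 - 3*1 = 9 - 3 = 6)
L = 15 (L = -2 + 17 = 15)
U(D) = 7*D (U(D) = D*6 + D = 6*D + D = 7*D)
o = 56 (o = (7*1)*8 = 7*8 = 56)
28*(-36/L + o) = 28*(-36/15 + 56) = 28*(-36*1/15 + 56) = 28*(-12/5 + 56) = 28*(268/5) = 7504/5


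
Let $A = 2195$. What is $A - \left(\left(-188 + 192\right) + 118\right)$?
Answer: $2073$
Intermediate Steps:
$A - \left(\left(-188 + 192\right) + 118\right) = 2195 - \left(\left(-188 + 192\right) + 118\right) = 2195 - \left(4 + 118\right) = 2195 - 122 = 2073$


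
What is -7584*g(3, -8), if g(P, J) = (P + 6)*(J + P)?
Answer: 341280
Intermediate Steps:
g(P, J) = (6 + P)*(J + P)
-7584*g(3, -8) = -7584*(3² + 6*(-8) + 6*3 - 8*3) = -7584*(9 - 48 + 18 - 24) = -7584*(-45) = 341280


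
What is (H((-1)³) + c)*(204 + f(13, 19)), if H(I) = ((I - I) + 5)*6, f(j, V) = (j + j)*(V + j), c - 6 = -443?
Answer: -421652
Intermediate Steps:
c = -437 (c = 6 - 443 = -437)
f(j, V) = 2*j*(V + j) (f(j, V) = (2*j)*(V + j) = 2*j*(V + j))
H(I) = 30 (H(I) = (0 + 5)*6 = 5*6 = 30)
(H((-1)³) + c)*(204 + f(13, 19)) = (30 - 437)*(204 + 2*13*(19 + 13)) = -407*(204 + 2*13*32) = -407*(204 + 832) = -407*1036 = -421652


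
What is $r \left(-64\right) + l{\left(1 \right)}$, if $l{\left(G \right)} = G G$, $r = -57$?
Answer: $3649$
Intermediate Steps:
$l{\left(G \right)} = G^{2}$
$r \left(-64\right) + l{\left(1 \right)} = \left(-57\right) \left(-64\right) + 1^{2} = 3648 + 1 = 3649$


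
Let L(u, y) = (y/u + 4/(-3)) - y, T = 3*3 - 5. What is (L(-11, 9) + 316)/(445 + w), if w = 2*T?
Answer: 10060/14949 ≈ 0.67295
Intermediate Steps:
T = 4 (T = 9 - 5 = 4)
L(u, y) = -4/3 - y + y/u (L(u, y) = (y/u + 4*(-⅓)) - y = (y/u - 4/3) - y = (-4/3 + y/u) - y = -4/3 - y + y/u)
w = 8 (w = 2*4 = 8)
(L(-11, 9) + 316)/(445 + w) = ((-4/3 - 1*9 + 9/(-11)) + 316)/(445 + 8) = ((-4/3 - 9 + 9*(-1/11)) + 316)/453 = ((-4/3 - 9 - 9/11) + 316)*(1/453) = (-368/33 + 316)*(1/453) = (10060/33)*(1/453) = 10060/14949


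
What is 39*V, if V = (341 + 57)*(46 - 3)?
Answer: 667446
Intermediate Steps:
V = 17114 (V = 398*43 = 17114)
39*V = 39*17114 = 667446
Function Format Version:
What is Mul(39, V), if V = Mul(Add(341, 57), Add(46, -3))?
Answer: 667446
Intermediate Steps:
V = 17114 (V = Mul(398, 43) = 17114)
Mul(39, V) = Mul(39, 17114) = 667446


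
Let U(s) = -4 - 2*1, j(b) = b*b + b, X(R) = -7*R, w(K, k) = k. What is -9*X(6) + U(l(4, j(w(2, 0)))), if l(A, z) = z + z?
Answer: 372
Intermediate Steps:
j(b) = b + b² (j(b) = b² + b = b + b²)
l(A, z) = 2*z
U(s) = -6 (U(s) = -4 - 2 = -6)
-9*X(6) + U(l(4, j(w(2, 0)))) = -(-63)*6 - 6 = -9*(-42) - 6 = 378 - 6 = 372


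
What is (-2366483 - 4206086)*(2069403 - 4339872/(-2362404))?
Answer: -2677648324148654433/196867 ≈ -1.3601e+13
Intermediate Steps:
(-2366483 - 4206086)*(2069403 - 4339872/(-2362404)) = -6572569*(2069403 - 4339872*(-1/2362404)) = -6572569*(2069403 + 361656/196867) = -6572569*407397522057/196867 = -2677648324148654433/196867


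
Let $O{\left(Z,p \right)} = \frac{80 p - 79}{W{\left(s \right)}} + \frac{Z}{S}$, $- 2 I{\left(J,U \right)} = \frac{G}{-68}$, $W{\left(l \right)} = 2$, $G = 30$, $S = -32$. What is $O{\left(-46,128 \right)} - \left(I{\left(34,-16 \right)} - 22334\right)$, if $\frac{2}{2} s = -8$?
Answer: $\frac{7457075}{272} \approx 27416.0$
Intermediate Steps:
$s = -8$
$I{\left(J,U \right)} = \frac{15}{68}$ ($I{\left(J,U \right)} = - \frac{30 \frac{1}{-68}}{2} = - \frac{30 \left(- \frac{1}{68}\right)}{2} = \left(- \frac{1}{2}\right) \left(- \frac{15}{34}\right) = \frac{15}{68}$)
$O{\left(Z,p \right)} = - \frac{79}{2} + 40 p - \frac{Z}{32}$ ($O{\left(Z,p \right)} = \frac{80 p - 79}{2} + \frac{Z}{-32} = \left(-79 + 80 p\right) \frac{1}{2} + Z \left(- \frac{1}{32}\right) = \left(- \frac{79}{2} + 40 p\right) - \frac{Z}{32} = - \frac{79}{2} + 40 p - \frac{Z}{32}$)
$O{\left(-46,128 \right)} - \left(I{\left(34,-16 \right)} - 22334\right) = \left(- \frac{79}{2} + 40 \cdot 128 - - \frac{23}{16}\right) - \left(\frac{15}{68} - 22334\right) = \left(- \frac{79}{2} + 5120 + \frac{23}{16}\right) - \left(\frac{15}{68} - 22334\right) = \frac{81311}{16} - - \frac{1518697}{68} = \frac{81311}{16} + \frac{1518697}{68} = \frac{7457075}{272}$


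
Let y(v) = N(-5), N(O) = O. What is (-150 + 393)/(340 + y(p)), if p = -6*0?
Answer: 243/335 ≈ 0.72537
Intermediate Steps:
p = 0
y(v) = -5
(-150 + 393)/(340 + y(p)) = (-150 + 393)/(340 - 5) = 243/335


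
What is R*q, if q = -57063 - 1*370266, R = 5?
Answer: -2136645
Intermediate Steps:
q = -427329 (q = -57063 - 370266 = -427329)
R*q = 5*(-427329) = -2136645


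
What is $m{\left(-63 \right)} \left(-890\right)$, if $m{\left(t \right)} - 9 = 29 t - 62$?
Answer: $1673200$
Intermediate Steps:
$m{\left(t \right)} = -53 + 29 t$ ($m{\left(t \right)} = 9 + \left(29 t - 62\right) = 9 + \left(-62 + 29 t\right) = -53 + 29 t$)
$m{\left(-63 \right)} \left(-890\right) = \left(-53 + 29 \left(-63\right)\right) \left(-890\right) = \left(-53 - 1827\right) \left(-890\right) = \left(-1880\right) \left(-890\right) = 1673200$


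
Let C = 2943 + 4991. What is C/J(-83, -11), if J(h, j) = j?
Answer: -7934/11 ≈ -721.27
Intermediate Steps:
C = 7934
C/J(-83, -11) = 7934/(-11) = 7934*(-1/11) = -7934/11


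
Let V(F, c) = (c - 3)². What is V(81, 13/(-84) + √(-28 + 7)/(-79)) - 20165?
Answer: -887557815791/44036496 + 265*I*√21/3318 ≈ -20155.0 + 0.366*I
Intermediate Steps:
V(F, c) = (-3 + c)²
V(81, 13/(-84) + √(-28 + 7)/(-79)) - 20165 = (-3 + (13/(-84) + √(-28 + 7)/(-79)))² - 20165 = (-3 + (13*(-1/84) + √(-21)*(-1/79)))² - 20165 = (-3 + (-13/84 + (I*√21)*(-1/79)))² - 20165 = (-3 + (-13/84 - I*√21/79))² - 20165 = (-265/84 - I*√21/79)² - 20165 = -20165 + (-265/84 - I*√21/79)²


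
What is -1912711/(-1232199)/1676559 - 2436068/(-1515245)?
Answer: 5032564507734835583/3130275434019309045 ≈ 1.6077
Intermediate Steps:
-1912711/(-1232199)/1676559 - 2436068/(-1515245) = -1912711*(-1/1232199)*(1/1676559) - 2436068*(-1/1515245) = (1912711/1232199)*(1/1676559) + 2436068/1515245 = 1912711/2065854323241 + 2436068/1515245 = 5032564507734835583/3130275434019309045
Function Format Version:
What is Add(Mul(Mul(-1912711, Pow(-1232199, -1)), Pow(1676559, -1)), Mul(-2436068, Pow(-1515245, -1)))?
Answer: Rational(5032564507734835583, 3130275434019309045) ≈ 1.6077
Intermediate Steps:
Add(Mul(Mul(-1912711, Pow(-1232199, -1)), Pow(1676559, -1)), Mul(-2436068, Pow(-1515245, -1))) = Add(Mul(Mul(-1912711, Rational(-1, 1232199)), Rational(1, 1676559)), Mul(-2436068, Rational(-1, 1515245))) = Add(Mul(Rational(1912711, 1232199), Rational(1, 1676559)), Rational(2436068, 1515245)) = Add(Rational(1912711, 2065854323241), Rational(2436068, 1515245)) = Rational(5032564507734835583, 3130275434019309045)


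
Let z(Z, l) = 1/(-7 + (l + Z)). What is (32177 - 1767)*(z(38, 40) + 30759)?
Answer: 66412094900/71 ≈ 9.3538e+8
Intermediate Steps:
z(Z, l) = 1/(-7 + Z + l) (z(Z, l) = 1/(-7 + (Z + l)) = 1/(-7 + Z + l))
(32177 - 1767)*(z(38, 40) + 30759) = (32177 - 1767)*(1/(-7 + 38 + 40) + 30759) = 30410*(1/71 + 30759) = 30410*(2183890/71) = 66412094900/71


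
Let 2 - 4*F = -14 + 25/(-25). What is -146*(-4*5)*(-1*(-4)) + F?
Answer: 46737/4 ≈ 11684.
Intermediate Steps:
F = 17/4 (F = ½ - (-14 + 25/(-25))/4 = ½ - (-14 + 25*(-1/25))/4 = ½ - (-14 - 1)/4 = ½ - ¼*(-15) = ½ + 15/4 = 17/4 ≈ 4.2500)
-146*(-4*5)*(-1*(-4)) + F = -146*(-4*5)*(-1*(-4)) + 17/4 = -(-2920)*4 + 17/4 = -146*(-80) + 17/4 = 11680 + 17/4 = 46737/4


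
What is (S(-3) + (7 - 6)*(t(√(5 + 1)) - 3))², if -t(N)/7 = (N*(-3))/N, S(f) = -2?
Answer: 256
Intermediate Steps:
t(N) = 21 (t(N) = -7*N*(-3)/N = -7*(-3*N)/N = -7*(-3) = 21)
(S(-3) + (7 - 6)*(t(√(5 + 1)) - 3))² = (-2 + (7 - 6)*(21 - 3))² = (-2 + 1*18)² = (-2 + 18)² = 16² = 256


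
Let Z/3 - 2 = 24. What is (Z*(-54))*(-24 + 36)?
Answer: -50544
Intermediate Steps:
Z = 78 (Z = 6 + 3*24 = 6 + 72 = 78)
(Z*(-54))*(-24 + 36) = (78*(-54))*(-24 + 36) = -4212*12 = -50544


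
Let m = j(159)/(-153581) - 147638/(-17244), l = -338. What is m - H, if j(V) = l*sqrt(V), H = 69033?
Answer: -595128707/8622 + 338*sqrt(159)/153581 ≈ -69024.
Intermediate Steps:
j(V) = -338*sqrt(V)
m = 73819/8622 + 338*sqrt(159)/153581 (m = -338*sqrt(159)/(-153581) - 147638/(-17244) = -338*sqrt(159)*(-1/153581) - 147638*(-1/17244) = 338*sqrt(159)/153581 + 73819/8622 = 73819/8622 + 338*sqrt(159)/153581 ≈ 8.5894)
m - H = (73819/8622 + 338*sqrt(159)/153581) - 1*69033 = (73819/8622 + 338*sqrt(159)/153581) - 69033 = -595128707/8622 + 338*sqrt(159)/153581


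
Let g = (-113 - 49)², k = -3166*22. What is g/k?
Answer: -6561/17413 ≈ -0.37679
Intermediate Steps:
k = -69652
g = 26244 (g = (-162)² = 26244)
g/k = 26244/(-69652) = 26244*(-1/69652) = -6561/17413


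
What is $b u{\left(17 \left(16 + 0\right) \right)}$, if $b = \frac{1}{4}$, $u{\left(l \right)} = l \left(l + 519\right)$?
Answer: $53788$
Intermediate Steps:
$u{\left(l \right)} = l \left(519 + l\right)$
$b = \frac{1}{4} \approx 0.25$
$b u{\left(17 \left(16 + 0\right) \right)} = \frac{17 \left(16 + 0\right) \left(519 + 17 \left(16 + 0\right)\right)}{4} = \frac{17 \cdot 16 \left(519 + 17 \cdot 16\right)}{4} = \frac{272 \left(519 + 272\right)}{4} = \frac{272 \cdot 791}{4} = \frac{1}{4} \cdot 215152 = 53788$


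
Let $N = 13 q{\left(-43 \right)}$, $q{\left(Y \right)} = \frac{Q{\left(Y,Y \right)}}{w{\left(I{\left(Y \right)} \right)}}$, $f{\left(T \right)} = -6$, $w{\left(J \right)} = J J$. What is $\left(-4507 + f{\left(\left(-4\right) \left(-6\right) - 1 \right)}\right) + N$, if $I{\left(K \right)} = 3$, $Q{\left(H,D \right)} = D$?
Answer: $- \frac{41176}{9} \approx -4575.1$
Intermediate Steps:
$w{\left(J \right)} = J^{2}$
$q{\left(Y \right)} = \frac{Y}{9}$ ($q{\left(Y \right)} = \frac{Y}{3^{2}} = \frac{Y}{9}$)
$N = - \frac{559}{9}$ ($N = 13 \cdot \frac{1}{9} \left(-43\right) = 13 \left(- \frac{43}{9}\right) = - \frac{559}{9} \approx -62.111$)
$\left(-4507 + f{\left(\left(-4\right) \left(-6\right) - 1 \right)}\right) + N = \left(-4507 - 6\right) - \frac{559}{9} = -4513 - \frac{559}{9} = - \frac{41176}{9}$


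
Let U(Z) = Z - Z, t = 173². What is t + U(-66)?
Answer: 29929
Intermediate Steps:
t = 29929
U(Z) = 0
t + U(-66) = 29929 + 0 = 29929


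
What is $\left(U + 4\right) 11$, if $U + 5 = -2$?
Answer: $-33$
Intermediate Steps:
$U = -7$ ($U = -5 - 2 = -7$)
$\left(U + 4\right) 11 = \left(-7 + 4\right) 11 = \left(-3\right) 11 = -33$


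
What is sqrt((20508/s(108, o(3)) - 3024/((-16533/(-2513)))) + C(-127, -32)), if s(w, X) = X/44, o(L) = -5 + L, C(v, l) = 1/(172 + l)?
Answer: I*sqrt(7467970552974085)/128590 ≈ 672.04*I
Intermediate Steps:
s(w, X) = X/44 (s(w, X) = X*(1/44) = X/44)
sqrt((20508/s(108, o(3)) - 3024/((-16533/(-2513)))) + C(-127, -32)) = sqrt((20508/(((-5 + 3)/44)) - 3024/((-16533/(-2513)))) + 1/(172 - 32)) = sqrt((20508/(((1/44)*(-2))) - 3024/((-16533*(-1/2513)))) + 1/140) = sqrt((20508/(-1/22) - 3024/16533/2513) + 1/140) = sqrt((20508*(-22) - 3024*2513/16533) + 1/140) = sqrt((-451176 - 844368/1837) + 1/140) = sqrt(-829654680/1837 + 1/140) = sqrt(-116151653363/257180) = I*sqrt(7467970552974085)/128590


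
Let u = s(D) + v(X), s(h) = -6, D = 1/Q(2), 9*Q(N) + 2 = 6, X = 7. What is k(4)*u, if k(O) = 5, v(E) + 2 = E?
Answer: -5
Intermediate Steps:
v(E) = -2 + E
Q(N) = 4/9 (Q(N) = -2/9 + (⅑)*6 = -2/9 + ⅔ = 4/9)
D = 9/4 (D = 1/(4/9) = 9/4 ≈ 2.2500)
u = -1 (u = -6 + (-2 + 7) = -6 + 5 = -1)
k(4)*u = 5*(-1) = -5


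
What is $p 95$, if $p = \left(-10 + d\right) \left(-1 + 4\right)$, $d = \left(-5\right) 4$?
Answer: $-8550$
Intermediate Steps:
$d = -20$
$p = -90$ ($p = \left(-10 - 20\right) \left(-1 + 4\right) = \left(-30\right) 3 = -90$)
$p 95 = \left(-90\right) 95 = -8550$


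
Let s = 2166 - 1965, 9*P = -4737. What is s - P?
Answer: 2182/3 ≈ 727.33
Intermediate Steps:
P = -1579/3 (P = (1/9)*(-4737) = -1579/3 ≈ -526.33)
s = 201
s - P = 201 - 1*(-1579/3) = 201 + 1579/3 = 2182/3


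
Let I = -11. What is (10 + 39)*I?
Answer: -539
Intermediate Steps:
(10 + 39)*I = (10 + 39)*(-11) = 49*(-11) = -539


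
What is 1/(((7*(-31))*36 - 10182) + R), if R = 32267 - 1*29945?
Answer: -1/15672 ≈ -6.3808e-5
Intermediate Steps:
R = 2322 (R = 32267 - 29945 = 2322)
1/(((7*(-31))*36 - 10182) + R) = 1/(((7*(-31))*36 - 10182) + 2322) = 1/((-217*36 - 10182) + 2322) = 1/((-7812 - 10182) + 2322) = 1/(-17994 + 2322) = 1/(-15672) = -1/15672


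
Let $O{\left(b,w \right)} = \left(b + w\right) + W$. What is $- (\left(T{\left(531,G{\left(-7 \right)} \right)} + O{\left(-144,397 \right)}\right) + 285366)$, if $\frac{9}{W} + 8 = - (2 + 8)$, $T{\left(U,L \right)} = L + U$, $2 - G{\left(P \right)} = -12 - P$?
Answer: $- \frac{572313}{2} \approx -2.8616 \cdot 10^{5}$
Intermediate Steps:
$G{\left(P \right)} = 14 + P$ ($G{\left(P \right)} = 2 - \left(-12 - P\right) = 2 + \left(12 + P\right) = 14 + P$)
$W = - \frac{1}{2}$ ($W = \frac{9}{-8 - \left(2 + 8\right)} = \frac{9}{-8 - 10} = \frac{9}{-18} = 9 \left(- \frac{1}{18}\right) = - \frac{1}{2} \approx -0.5$)
$O{\left(b,w \right)} = - \frac{1}{2} + b + w$ ($O{\left(b,w \right)} = \left(b + w\right) - \frac{1}{2} = - \frac{1}{2} + b + w$)
$- (\left(T{\left(531,G{\left(-7 \right)} \right)} + O{\left(-144,397 \right)}\right) + 285366) = - (\left(\left(\left(14 - 7\right) + 531\right) - - \frac{505}{2}\right) + 285366) = - (\left(\left(7 + 531\right) + \frac{505}{2}\right) + 285366) = - (\left(538 + \frac{505}{2}\right) + 285366) = - (\frac{1581}{2} + 285366) = \left(-1\right) \frac{572313}{2} = - \frac{572313}{2}$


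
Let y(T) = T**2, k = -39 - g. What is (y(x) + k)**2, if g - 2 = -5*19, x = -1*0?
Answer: 2916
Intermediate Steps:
x = 0
g = -93 (g = 2 - 5*19 = 2 - 95 = -93)
k = 54 (k = -39 - 1*(-93) = -39 + 93 = 54)
(y(x) + k)**2 = (0**2 + 54)**2 = (0 + 54)**2 = 54**2 = 2916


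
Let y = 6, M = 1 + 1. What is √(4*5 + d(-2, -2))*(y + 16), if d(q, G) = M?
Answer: 22*√22 ≈ 103.19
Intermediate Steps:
M = 2
d(q, G) = 2
√(4*5 + d(-2, -2))*(y + 16) = √(4*5 + 2)*(6 + 16) = √(20 + 2)*22 = √22*22 = 22*√22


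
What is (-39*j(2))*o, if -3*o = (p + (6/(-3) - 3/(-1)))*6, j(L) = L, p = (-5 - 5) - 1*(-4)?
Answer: -780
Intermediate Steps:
p = -6 (p = -10 + 4 = -6)
o = 10 (o = -(-6 + (6/(-3) - 3/(-1)))*6/3 = -(-6 + (6*(-1/3) - 3*(-1)))*6/3 = -(-6 + (-2 + 3))*6/3 = -(-6 + 1)*6/3 = -(-5)*6/3 = -1/3*(-30) = 10)
(-39*j(2))*o = -39*2*10 = -78*10 = -780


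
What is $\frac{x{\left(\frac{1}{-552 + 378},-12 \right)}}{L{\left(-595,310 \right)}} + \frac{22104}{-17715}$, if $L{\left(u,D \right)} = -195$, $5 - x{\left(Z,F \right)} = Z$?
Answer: $- \frac{3925223}{3082410} \approx -1.2734$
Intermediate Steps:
$x{\left(Z,F \right)} = 5 - Z$
$\frac{x{\left(\frac{1}{-552 + 378},-12 \right)}}{L{\left(-595,310 \right)}} + \frac{22104}{-17715} = \frac{5 - \frac{1}{-552 + 378}}{-195} + \frac{22104}{-17715} = \left(5 - \frac{1}{-174}\right) \left(- \frac{1}{195}\right) + 22104 \left(- \frac{1}{17715}\right) = \left(5 - - \frac{1}{174}\right) \left(- \frac{1}{195}\right) - \frac{7368}{5905} = \left(5 + \frac{1}{174}\right) \left(- \frac{1}{195}\right) - \frac{7368}{5905} = \frac{871}{174} \left(- \frac{1}{195}\right) - \frac{7368}{5905} = - \frac{67}{2610} - \frac{7368}{5905} = - \frac{3925223}{3082410}$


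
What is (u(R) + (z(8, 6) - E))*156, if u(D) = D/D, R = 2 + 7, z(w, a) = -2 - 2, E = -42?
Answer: 6084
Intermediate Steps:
z(w, a) = -4
R = 9
u(D) = 1
(u(R) + (z(8, 6) - E))*156 = (1 + (-4 - 1*(-42)))*156 = (1 + (-4 + 42))*156 = (1 + 38)*156 = 39*156 = 6084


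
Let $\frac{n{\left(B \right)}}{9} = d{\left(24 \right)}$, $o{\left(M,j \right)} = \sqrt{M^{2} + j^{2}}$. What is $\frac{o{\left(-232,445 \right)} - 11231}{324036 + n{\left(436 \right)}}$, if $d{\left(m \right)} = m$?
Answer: $- \frac{11231}{324252} + \frac{\sqrt{251849}}{324252} \approx -0.033089$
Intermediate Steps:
$n{\left(B \right)} = 216$ ($n{\left(B \right)} = 9 \cdot 24 = 216$)
$\frac{o{\left(-232,445 \right)} - 11231}{324036 + n{\left(436 \right)}} = \frac{\sqrt{\left(-232\right)^{2} + 445^{2}} - 11231}{324036 + 216} = \frac{\sqrt{53824 + 198025} - 11231}{324252} = \left(\sqrt{251849} - 11231\right) \frac{1}{324252} = \left(-11231 + \sqrt{251849}\right) \frac{1}{324252} = - \frac{11231}{324252} + \frac{\sqrt{251849}}{324252}$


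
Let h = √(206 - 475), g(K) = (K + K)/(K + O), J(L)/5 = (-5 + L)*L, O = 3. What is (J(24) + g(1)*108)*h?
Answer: 2334*I*√269 ≈ 38280.0*I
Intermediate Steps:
J(L) = 5*L*(-5 + L) (J(L) = 5*((-5 + L)*L) = 5*(L*(-5 + L)) = 5*L*(-5 + L))
g(K) = 2*K/(3 + K) (g(K) = (K + K)/(K + 3) = (2*K)/(3 + K) = 2*K/(3 + K))
h = I*√269 (h = √(-269) = I*√269 ≈ 16.401*I)
(J(24) + g(1)*108)*h = (5*24*(-5 + 24) + (2*1/(3 + 1))*108)*(I*√269) = (5*24*19 + (2*1/4)*108)*(I*√269) = (2280 + (2*1*(¼))*108)*(I*√269) = (2280 + (½)*108)*(I*√269) = (2280 + 54)*(I*√269) = 2334*(I*√269) = 2334*I*√269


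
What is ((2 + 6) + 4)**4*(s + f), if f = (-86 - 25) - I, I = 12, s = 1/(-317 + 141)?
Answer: -28057104/11 ≈ -2.5506e+6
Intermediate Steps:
s = -1/176 (s = 1/(-176) = -1/176 ≈ -0.0056818)
f = -123 (f = (-86 - 25) - 1*12 = -111 - 12 = -123)
((2 + 6) + 4)**4*(s + f) = ((2 + 6) + 4)**4*(-1/176 - 123) = (8 + 4)**4*(-21649/176) = 12**4*(-21649/176) = 20736*(-21649/176) = -28057104/11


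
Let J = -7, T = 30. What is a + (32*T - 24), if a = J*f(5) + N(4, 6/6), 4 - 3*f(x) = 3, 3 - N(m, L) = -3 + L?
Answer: 2816/3 ≈ 938.67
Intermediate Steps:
N(m, L) = 6 - L (N(m, L) = 3 - (-3 + L) = 3 + (3 - L) = 6 - L)
f(x) = 1/3 (f(x) = 4/3 - 1/3*3 = 4/3 - 1 = 1/3)
a = 8/3 (a = -7*1/3 + (6 - 6/6) = -7/3 + (6 - 6/6) = -7/3 + (6 - 1*1) = -7/3 + (6 - 1) = -7/3 + 5 = 8/3 ≈ 2.6667)
a + (32*T - 24) = 8/3 + (32*30 - 24) = 8/3 + (960 - 24) = 8/3 + 936 = 2816/3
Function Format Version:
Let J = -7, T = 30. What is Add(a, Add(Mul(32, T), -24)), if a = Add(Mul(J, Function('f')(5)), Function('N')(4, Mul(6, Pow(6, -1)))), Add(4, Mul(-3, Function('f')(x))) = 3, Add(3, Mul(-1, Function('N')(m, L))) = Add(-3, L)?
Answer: Rational(2816, 3) ≈ 938.67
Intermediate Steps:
Function('N')(m, L) = Add(6, Mul(-1, L)) (Function('N')(m, L) = Add(3, Mul(-1, Add(-3, L))) = Add(3, Add(3, Mul(-1, L))) = Add(6, Mul(-1, L)))
Function('f')(x) = Rational(1, 3) (Function('f')(x) = Add(Rational(4, 3), Mul(Rational(-1, 3), 3)) = Add(Rational(4, 3), -1) = Rational(1, 3))
a = Rational(8, 3) (a = Add(Mul(-7, Rational(1, 3)), Add(6, Mul(-1, Mul(6, Pow(6, -1))))) = Add(Rational(-7, 3), Add(6, Mul(-1, Mul(6, Rational(1, 6))))) = Add(Rational(-7, 3), Add(6, Mul(-1, 1))) = Add(Rational(-7, 3), Add(6, -1)) = Add(Rational(-7, 3), 5) = Rational(8, 3) ≈ 2.6667)
Add(a, Add(Mul(32, T), -24)) = Add(Rational(8, 3), Add(Mul(32, 30), -24)) = Add(Rational(8, 3), Add(960, -24)) = Add(Rational(8, 3), 936) = Rational(2816, 3)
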